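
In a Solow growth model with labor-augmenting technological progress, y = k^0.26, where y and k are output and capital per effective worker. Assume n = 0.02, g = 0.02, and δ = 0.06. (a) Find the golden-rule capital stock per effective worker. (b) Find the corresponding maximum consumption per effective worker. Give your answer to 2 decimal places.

Break-even investment rate: n + g + δ = 0.02 + 0.02 + 0.06 = 0.1.
Golden rule sets MPK = n+g+δ: 0.26·k^(0.26−1) = 0.1, so k_gold = (0.26/0.1)^(1/0.74) ≈ 3.6373.
y_gold = 3.6373^0.26 ≈ 1.3989; c_gold = y_gold − 0.1·k_gold ≈ 1.0352.

(a) k_gold ≈ 3.64; (b) c_gold ≈ 1.04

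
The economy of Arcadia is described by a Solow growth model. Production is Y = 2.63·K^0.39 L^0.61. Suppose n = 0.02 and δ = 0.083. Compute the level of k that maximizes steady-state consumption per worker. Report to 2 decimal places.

k_gold ≈ 43.29

Break-even investment rate: n + δ = 0.02 + 0.083 = 0.103.
Setting f'(k) = n+δ gives 0.39·2.63·k^(0.39−1) = 0.103, hence k_gold = (0.39·2.63/0.103)^(1/0.61) ≈ 43.2878.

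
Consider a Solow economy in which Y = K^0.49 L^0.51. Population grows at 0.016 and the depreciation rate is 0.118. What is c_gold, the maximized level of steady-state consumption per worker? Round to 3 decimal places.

Capital per worker breaks even when investment replaces (n + δ)·k; here n + δ = 0.134.
At the golden rule the marginal product of capital equals n+δ: 0.49·k^(0.49−1) = 0.134. Solving, k_gold = (0.49/0.134)^(1/0.51) ≈ 12.7087.
y_gold = 12.7087^0.49 ≈ 3.4754.
c_gold = y_gold − (n+δ)·k_gold = 3.4754 − 0.134·12.7087 ≈ 1.7725.

c_gold ≈ 1.772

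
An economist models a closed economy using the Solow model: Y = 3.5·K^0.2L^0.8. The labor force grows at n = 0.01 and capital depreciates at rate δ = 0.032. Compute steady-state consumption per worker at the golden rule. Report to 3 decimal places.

c_gold ≈ 5.657

n + δ = 0.01 + 0.032 = 0.042.
Golden rule sets MPK = n+δ: 0.2·3.5·k^(0.2−1) = 0.042, so k_gold = (0.2·3.5/0.042)^(1/0.8) ≈ 33.6753.
y_gold = 3.5·33.6753^0.2 ≈ 7.0718.
c_gold = y_gold − (n+δ)·k_gold = 7.0718 − 0.042·33.6753 ≈ 5.6574.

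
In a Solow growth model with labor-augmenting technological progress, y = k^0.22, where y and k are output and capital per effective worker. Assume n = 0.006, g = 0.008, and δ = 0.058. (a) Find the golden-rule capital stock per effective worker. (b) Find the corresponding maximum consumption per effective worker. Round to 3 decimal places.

(a) k_gold ≈ 4.187; (b) c_gold ≈ 1.069

n + g + δ = 0.006 + 0.008 + 0.058 = 0.072.
At the golden rule the marginal product of capital equals n+g+δ: 0.22·k^(0.22−1) = 0.072. Solving, k_gold = (0.22/0.072)^(1/0.78) ≈ 4.1871.
y_gold = 4.1871^0.22 ≈ 1.3703; c_gold = y_gold − 0.072·k_gold ≈ 1.0688.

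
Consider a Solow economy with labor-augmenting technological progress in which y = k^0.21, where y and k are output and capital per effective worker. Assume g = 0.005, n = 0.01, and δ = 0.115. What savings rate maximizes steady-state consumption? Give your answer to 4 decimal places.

The effective depreciation rate is n + g + δ = 0.01 + 0.005 + 0.115 = 0.13.
At the golden rule MPK = n+g+δ, and in any Cobb-Douglas steady state s = (n+g+δ)·k/y = MPK·k/y = capital's share 0.21.

s_gold = 0.2100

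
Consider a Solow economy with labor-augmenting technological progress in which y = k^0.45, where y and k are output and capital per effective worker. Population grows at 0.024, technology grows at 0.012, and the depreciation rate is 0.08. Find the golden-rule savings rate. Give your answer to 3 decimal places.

Capital per effective worker breaks even when investment replaces (n + g + δ)·k; here n + g + δ = 0.116.
At the golden rule MPK = n+g+δ, and in any Cobb-Douglas steady state s = (n+g+δ)·k/y = MPK·k/y = capital's share 0.45.

s_gold = 0.450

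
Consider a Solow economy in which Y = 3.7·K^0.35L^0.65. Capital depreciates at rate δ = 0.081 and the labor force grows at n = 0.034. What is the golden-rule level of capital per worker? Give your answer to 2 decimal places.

k_gold ≈ 41.48

n + δ = 0.034 + 0.081 = 0.115.
At the golden rule the marginal product of capital equals n+δ: 0.35·3.7·k^(0.35−1) = 0.115. Solving, k_gold = (0.35·3.7/0.115)^(1/0.65) ≈ 41.4766.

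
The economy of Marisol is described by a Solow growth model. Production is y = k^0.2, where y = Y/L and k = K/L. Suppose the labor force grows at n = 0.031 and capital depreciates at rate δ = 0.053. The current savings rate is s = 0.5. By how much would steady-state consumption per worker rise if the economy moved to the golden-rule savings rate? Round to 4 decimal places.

Δc ≈ 0.2128

Capital per worker breaks even when investment replaces (n + δ)·k; here n + δ = 0.084.
Current steady state (s = 0.5): k* = (0.5/0.084)^(1/0.8) ≈ 9.2974, y* = 9.2974^0.2 ≈ 1.5620, c* = (1−0.5)·1.5620 ≈ 0.7810.
At the golden rule the marginal product of capital equals n+δ: 0.2·k^(0.2−1) = 0.084. Solving, k_gold = (0.2/0.084)^(1/0.8) ≈ 2.9576.
y_gold = 2.9576^0.2 ≈ 1.2422, c_gold = y_gold − 0.084·k_gold ≈ 0.9938.
Gain: Δc = 0.9938 − 0.7810 ≈ 0.2128.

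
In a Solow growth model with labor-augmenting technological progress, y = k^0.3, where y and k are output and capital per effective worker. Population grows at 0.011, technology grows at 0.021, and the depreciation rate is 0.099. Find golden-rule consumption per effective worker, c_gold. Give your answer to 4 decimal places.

Capital per effective worker breaks even when investment replaces (n + g + δ)·k; here n + g + δ = 0.131.
Maximizing c = f(k) − (n+g+δ)·k gives f'(k) = n+g+δ, i.e. 0.3·k^(0.3−1) = 0.131, so k_gold = (0.3/0.131)^(1/0.7) ≈ 3.2664.
y_gold = 3.2664^0.3 ≈ 1.4263.
c_gold = y_gold − (n+g+δ)·k_gold = 1.4263 − 0.131·3.2664 ≈ 0.9984.

c_gold ≈ 0.9984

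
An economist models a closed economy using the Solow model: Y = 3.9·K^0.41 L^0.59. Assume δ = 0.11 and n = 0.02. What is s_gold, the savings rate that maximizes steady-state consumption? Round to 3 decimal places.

s_gold = 0.410

n + δ = 0.02 + 0.11 = 0.13.
At the golden rule MPK = n+δ, and in any Cobb-Douglas steady state s = (n+δ)·k/y = MPK·k/y = capital's share 0.41.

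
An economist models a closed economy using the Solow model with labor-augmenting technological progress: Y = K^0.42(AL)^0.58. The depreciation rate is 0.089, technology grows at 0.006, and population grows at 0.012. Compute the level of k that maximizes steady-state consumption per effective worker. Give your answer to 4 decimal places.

k_gold ≈ 10.5659

The effective depreciation rate is n + g + δ = 0.012 + 0.006 + 0.089 = 0.107.
At the golden rule the marginal product of capital equals n+g+δ: 0.42·k^(0.42−1) = 0.107. Solving, k_gold = (0.42/0.107)^(1/0.58) ≈ 10.5659.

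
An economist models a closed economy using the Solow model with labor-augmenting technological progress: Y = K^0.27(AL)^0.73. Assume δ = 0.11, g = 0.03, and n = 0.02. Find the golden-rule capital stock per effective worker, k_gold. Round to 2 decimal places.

The effective depreciation rate is n + g + δ = 0.02 + 0.03 + 0.11 = 0.16.
Maximizing c = f(k) − (n+g+δ)·k gives f'(k) = n+g+δ, i.e. 0.27·k^(0.27−1) = 0.16, so k_gold = (0.27/0.16)^(1/0.73) ≈ 2.0478.

k_gold ≈ 2.05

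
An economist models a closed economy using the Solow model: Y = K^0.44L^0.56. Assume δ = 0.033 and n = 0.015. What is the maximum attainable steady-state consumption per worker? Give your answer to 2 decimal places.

Capital per worker breaks even when investment replaces (n + δ)·k; here n + δ = 0.048.
Setting f'(k) = n+δ gives 0.44·k^(0.44−1) = 0.048, hence k_gold = (0.44/0.048)^(1/0.56) ≈ 52.2679.
y_gold = 52.2679^0.44 ≈ 5.7019.
c_gold = y_gold − (n+δ)·k_gold = 5.7019 − 0.048·52.2679 ≈ 3.1931.

c_gold ≈ 3.19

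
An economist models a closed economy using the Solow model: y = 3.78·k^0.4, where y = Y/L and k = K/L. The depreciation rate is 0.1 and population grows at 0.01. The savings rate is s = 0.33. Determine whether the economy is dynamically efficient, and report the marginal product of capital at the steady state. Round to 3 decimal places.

dynamically efficient; MPK ≈ 0.133

n + δ = 0.01 + 0.1 = 0.11.
Steady-state k*: s·A·k^0.4 = 0.11·k gives k* = (0.33·3.78/0.11)^(1/0.6) ≈ 57.2385.
MPK = 0.4·3.78·57.2385^(-0.6) ≈ 0.1333.
MPK > n+δ = 0.11, so the economy is dynamically efficient (under-saving).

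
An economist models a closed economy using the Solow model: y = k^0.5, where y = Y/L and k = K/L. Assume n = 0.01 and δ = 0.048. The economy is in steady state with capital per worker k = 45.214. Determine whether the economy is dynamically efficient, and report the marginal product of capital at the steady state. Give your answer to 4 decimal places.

n + δ = 0.01 + 0.048 = 0.058.
MPK = 0.5·k^(0.5−1) = 0.5·45.214^(-0.5) ≈ 0.0744.
MPK > 0.058, so the economy is dynamically efficient (under-saving).

dynamically efficient; MPK ≈ 0.0744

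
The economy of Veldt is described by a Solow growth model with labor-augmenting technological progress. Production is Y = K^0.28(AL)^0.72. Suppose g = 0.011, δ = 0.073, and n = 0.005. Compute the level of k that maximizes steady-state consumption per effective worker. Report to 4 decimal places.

n + g + δ = 0.005 + 0.011 + 0.073 = 0.089.
Setting f'(k) = n+g+δ gives 0.28·k^(0.28−1) = 0.089, hence k_gold = (0.28/0.089)^(1/0.72) ≈ 4.9130.

k_gold ≈ 4.9130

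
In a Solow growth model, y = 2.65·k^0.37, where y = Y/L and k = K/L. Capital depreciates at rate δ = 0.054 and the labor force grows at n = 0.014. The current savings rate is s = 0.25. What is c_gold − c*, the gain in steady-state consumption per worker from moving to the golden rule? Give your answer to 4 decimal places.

Δc ≈ 0.4350

n + δ = 0.014 + 0.054 = 0.068.
Current steady state (s = 0.25): k* = (0.25·2.65/0.068)^(1/0.63) ≈ 37.0961, y* = 2.65·37.0961^0.37 ≈ 10.0901, c* = (1−0.25)·10.0901 ≈ 7.5676.
Setting f'(k) = n+δ gives 0.37·2.65·k^(0.37−1) = 0.068, hence k_gold = (0.37·2.65/0.068)^(1/0.63) ≈ 69.1171.
y_gold = 2.65·69.1171^0.37 ≈ 12.7026, c_gold = y_gold − 0.068·k_gold ≈ 8.0026.
Gain: Δc = 8.0026 − 7.5676 ≈ 0.4350.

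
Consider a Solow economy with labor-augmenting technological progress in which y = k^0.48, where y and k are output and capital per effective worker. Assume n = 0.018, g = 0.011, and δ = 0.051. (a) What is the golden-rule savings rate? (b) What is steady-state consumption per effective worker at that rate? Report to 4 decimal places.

n + g + δ = 0.018 + 0.011 + 0.051 = 0.08.
For Cobb-Douglas, s_gold equals capital's share: s_gold = 0.48.
Setting f'(k) = n+g+δ gives 0.48·k^(0.48−1) = 0.08, hence k_gold = (0.48/0.08)^(1/0.52) ≈ 31.3650.
y_gold = 31.3650^0.48 ≈ 5.2275; c_gold = (1−0.48)·y_gold ≈ 2.7183.

(a) s_gold = 0.4800; (b) c_gold ≈ 2.7183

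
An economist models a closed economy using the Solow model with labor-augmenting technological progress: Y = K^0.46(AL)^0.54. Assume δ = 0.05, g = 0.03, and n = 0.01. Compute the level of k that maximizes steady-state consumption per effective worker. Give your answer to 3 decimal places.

Capital per effective worker breaks even when investment replaces (n + g + δ)·k; here n + g + δ = 0.09.
At the golden rule the marginal product of capital equals n+g+δ: 0.46·k^(0.46−1) = 0.09. Solving, k_gold = (0.46/0.09)^(1/0.54) ≈ 20.5147.

k_gold ≈ 20.515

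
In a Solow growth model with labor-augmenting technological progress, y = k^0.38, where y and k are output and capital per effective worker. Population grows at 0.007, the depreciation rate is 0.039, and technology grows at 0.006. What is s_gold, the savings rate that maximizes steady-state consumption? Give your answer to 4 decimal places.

s_gold = 0.3800

The effective depreciation rate is n + g + δ = 0.007 + 0.006 + 0.039 = 0.052.
At the golden rule MPK = n+g+δ, and in any Cobb-Douglas steady state s = (n+g+δ)·k/y = MPK·k/y = capital's share 0.38.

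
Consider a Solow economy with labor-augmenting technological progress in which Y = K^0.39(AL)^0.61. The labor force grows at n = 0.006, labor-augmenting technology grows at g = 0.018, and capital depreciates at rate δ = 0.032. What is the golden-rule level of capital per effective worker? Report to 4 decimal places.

The effective depreciation rate is n + g + δ = 0.006 + 0.018 + 0.032 = 0.056.
Golden rule sets MPK = n+g+δ: 0.39·k^(0.39−1) = 0.056, so k_gold = (0.39/0.056)^(1/0.61) ≈ 24.0860.

k_gold ≈ 24.0860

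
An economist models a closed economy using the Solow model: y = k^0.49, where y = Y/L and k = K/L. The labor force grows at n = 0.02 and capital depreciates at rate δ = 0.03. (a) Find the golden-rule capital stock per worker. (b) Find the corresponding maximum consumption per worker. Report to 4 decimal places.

Capital per worker breaks even when investment replaces (n + δ)·k; here n + δ = 0.05.
Golden rule sets MPK = n+δ: 0.49·k^(0.49−1) = 0.05, so k_gold = (0.49/0.05)^(1/0.51) ≈ 87.8174.
y_gold = 87.8174^0.49 ≈ 8.9610; c_gold = y_gold − 0.05·k_gold ≈ 4.5701.

(a) k_gold ≈ 87.8174; (b) c_gold ≈ 4.5701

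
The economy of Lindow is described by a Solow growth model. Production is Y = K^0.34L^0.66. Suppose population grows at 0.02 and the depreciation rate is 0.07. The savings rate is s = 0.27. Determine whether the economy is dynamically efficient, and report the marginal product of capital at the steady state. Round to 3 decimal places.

dynamically efficient; MPK ≈ 0.113

The effective depreciation rate is n + δ = 0.02 + 0.07 = 0.09.
Steady-state k*: s·k^0.34 = 0.09·k gives k* = (0.27/0.09)^(1/0.66) ≈ 5.2834.
MPK = 0.34·5.2834^(-0.66) ≈ 0.1133.
MPK > n+δ = 0.09, so the economy is dynamically efficient (under-saving).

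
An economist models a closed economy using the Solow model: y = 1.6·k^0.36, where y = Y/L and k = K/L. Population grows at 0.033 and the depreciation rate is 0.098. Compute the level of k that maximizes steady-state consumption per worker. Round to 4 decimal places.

k_gold ≈ 10.1140

The effective depreciation rate is n + δ = 0.033 + 0.098 = 0.131.
Maximizing c = f(k) − (n+δ)·k gives f'(k) = n+δ, i.e. 0.36·1.6·k^(0.36−1) = 0.131, so k_gold = (0.36·1.6/0.131)^(1/0.64) ≈ 10.1140.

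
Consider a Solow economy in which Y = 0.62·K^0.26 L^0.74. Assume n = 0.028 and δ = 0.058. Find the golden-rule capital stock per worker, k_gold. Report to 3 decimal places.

k_gold ≈ 2.337

Capital per worker breaks even when investment replaces (n + δ)·k; here n + δ = 0.086.
At the golden rule the marginal product of capital equals n+δ: 0.26·0.62·k^(0.26−1) = 0.086. Solving, k_gold = (0.26·0.62/0.086)^(1/0.74) ≈ 2.3374.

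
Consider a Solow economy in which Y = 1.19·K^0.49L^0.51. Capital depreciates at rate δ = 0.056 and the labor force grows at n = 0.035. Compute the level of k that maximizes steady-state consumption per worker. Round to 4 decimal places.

k_gold ≈ 38.1740

n + δ = 0.035 + 0.056 = 0.091.
Maximizing c = f(k) − (n+δ)·k gives f'(k) = n+δ, i.e. 0.49·1.19·k^(0.49−1) = 0.091, so k_gold = (0.49·1.19/0.091)^(1/0.51) ≈ 38.1740.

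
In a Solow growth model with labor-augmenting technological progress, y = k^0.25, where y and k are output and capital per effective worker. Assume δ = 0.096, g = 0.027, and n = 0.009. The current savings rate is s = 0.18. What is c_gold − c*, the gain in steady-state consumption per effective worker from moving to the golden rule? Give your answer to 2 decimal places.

Capital per effective worker breaks even when investment replaces (n + g + δ)·k; here n + g + δ = 0.132.
Current steady state (s = 0.18): k* = (0.18/0.132)^(1/0.75) ≈ 1.5122, y* = 1.5122^0.25 ≈ 1.1089, c* = (1−0.18)·1.1089 ≈ 0.9093.
Maximizing c = f(k) − (n+g+δ)·k gives f'(k) = n+g+δ, i.e. 0.25·k^(0.25−1) = 0.132, so k_gold = (0.25/0.132)^(1/0.75) ≈ 2.3433.
y_gold = 2.3433^0.25 ≈ 1.2372, c_gold = y_gold − 0.132·k_gold ≈ 0.9279.
Gain: Δc = 0.9279 − 0.9093 ≈ 0.0186.

Δc ≈ 0.02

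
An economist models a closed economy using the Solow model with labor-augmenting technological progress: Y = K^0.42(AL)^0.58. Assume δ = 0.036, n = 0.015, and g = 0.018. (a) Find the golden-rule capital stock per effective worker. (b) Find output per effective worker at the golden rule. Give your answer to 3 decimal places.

(a) k_gold ≈ 22.512; (b) y_gold ≈ 3.698

n + g + δ = 0.015 + 0.018 + 0.036 = 0.069.
At the golden rule the marginal product of capital equals n+g+δ: 0.42·k^(0.42−1) = 0.069. Solving, k_gold = (0.42/0.069)^(1/0.58) ≈ 22.5120.
y_gold = 22.5120^0.42 ≈ 3.6984.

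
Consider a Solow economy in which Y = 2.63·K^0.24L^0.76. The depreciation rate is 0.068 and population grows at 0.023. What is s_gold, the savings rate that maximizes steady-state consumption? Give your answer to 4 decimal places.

s_gold = 0.2400

n + δ = 0.023 + 0.068 = 0.091.
At the golden rule MPK = n+δ, and in any Cobb-Douglas steady state s = (n+δ)·k/y = MPK·k/y = capital's share 0.24.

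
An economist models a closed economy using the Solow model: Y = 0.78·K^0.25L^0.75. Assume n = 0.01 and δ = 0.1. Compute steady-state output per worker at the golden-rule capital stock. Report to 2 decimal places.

y_gold ≈ 0.94

Break-even investment rate: n + δ = 0.01 + 0.1 = 0.11.
At the golden rule the marginal product of capital equals n+δ: 0.25·0.78·k^(0.25−1) = 0.11. Solving, k_gold = (0.25·0.78/0.11)^(1/0.75) ≈ 2.1455.
Output: y_gold = 0.78·k_gold^0.25 = 0.78·2.1455^0.25 ≈ 0.9440.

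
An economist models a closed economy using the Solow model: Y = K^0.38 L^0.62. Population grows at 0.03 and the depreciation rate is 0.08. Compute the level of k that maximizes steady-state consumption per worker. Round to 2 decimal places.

k_gold ≈ 7.39

Capital per worker breaks even when investment replaces (n + δ)·k; here n + δ = 0.11.
Golden rule sets MPK = n+δ: 0.38·k^(0.38−1) = 0.11, so k_gold = (0.38/0.11)^(1/0.62) ≈ 7.3854.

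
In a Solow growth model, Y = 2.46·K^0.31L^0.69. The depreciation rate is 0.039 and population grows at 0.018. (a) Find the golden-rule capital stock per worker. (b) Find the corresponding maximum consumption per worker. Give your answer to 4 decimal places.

(a) k_gold ≈ 42.9038; (b) c_gold ≈ 5.4432

Break-even investment rate: n + δ = 0.018 + 0.039 = 0.057.
Setting f'(k) = n+δ gives 0.31·2.46·k^(0.31−1) = 0.057, hence k_gold = (0.31·2.46/0.057)^(1/0.69) ≈ 42.9038.
y_gold = 2.46·42.9038^0.31 ≈ 7.8888; c_gold = y_gold − 0.057·k_gold ≈ 5.4432.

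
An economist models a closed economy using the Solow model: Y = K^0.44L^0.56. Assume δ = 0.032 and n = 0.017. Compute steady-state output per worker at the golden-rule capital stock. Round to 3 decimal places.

y_gold ≈ 5.610

n + δ = 0.017 + 0.032 = 0.049.
Maximizing c = f(k) − (n+δ)·k gives f'(k) = n+δ, i.e. 0.44·k^(0.44−1) = 0.049, so k_gold = (0.44/0.049)^(1/0.56) ≈ 50.3783.
Output: y_gold = k_gold^0.44 = 50.3783^0.44 ≈ 5.6103.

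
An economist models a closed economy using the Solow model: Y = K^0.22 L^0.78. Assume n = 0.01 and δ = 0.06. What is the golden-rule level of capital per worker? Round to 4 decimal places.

k_gold ≈ 4.3411

Break-even investment rate: n + δ = 0.01 + 0.06 = 0.07.
Setting f'(k) = n+δ gives 0.22·k^(0.22−1) = 0.07, hence k_gold = (0.22/0.07)^(1/0.78) ≈ 4.3411.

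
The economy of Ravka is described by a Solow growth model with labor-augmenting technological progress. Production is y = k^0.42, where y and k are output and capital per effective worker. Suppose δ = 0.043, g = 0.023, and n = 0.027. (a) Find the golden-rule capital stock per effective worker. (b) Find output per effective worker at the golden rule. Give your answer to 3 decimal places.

Capital per effective worker breaks even when investment replaces (n + g + δ)·k; here n + g + δ = 0.093.
Maximizing c = f(k) − (n+g+δ)·k gives f'(k) = n+g+δ, i.e. 0.42·k^(0.42−1) = 0.093, so k_gold = (0.42/0.093)^(1/0.58) ≈ 13.4557.
y_gold = 13.4557^0.42 ≈ 2.9795.

(a) k_gold ≈ 13.456; (b) y_gold ≈ 2.979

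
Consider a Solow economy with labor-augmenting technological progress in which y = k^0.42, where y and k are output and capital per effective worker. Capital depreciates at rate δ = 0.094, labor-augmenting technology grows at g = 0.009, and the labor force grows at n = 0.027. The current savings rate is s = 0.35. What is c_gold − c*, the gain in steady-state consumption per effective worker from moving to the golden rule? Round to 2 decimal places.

n + g + δ = 0.027 + 0.009 + 0.094 = 0.13.
Current steady state (s = 0.35): k* = (0.35/0.13)^(1/0.58) ≈ 5.5156, y* = 5.5156^0.42 ≈ 2.0487, c* = (1−0.35)·2.0487 ≈ 1.3316.
Maximizing c = f(k) − (n+g+δ)·k gives f'(k) = n+g+δ, i.e. 0.42·k^(0.42−1) = 0.13, so k_gold = (0.42/0.13)^(1/0.58) ≈ 7.5529.
y_gold = 7.5529^0.42 ≈ 2.3378, c_gold = y_gold − 0.13·k_gold ≈ 1.3559.
Gain: Δc = 1.3559 − 1.3316 ≈ 0.0243.

Δc ≈ 0.02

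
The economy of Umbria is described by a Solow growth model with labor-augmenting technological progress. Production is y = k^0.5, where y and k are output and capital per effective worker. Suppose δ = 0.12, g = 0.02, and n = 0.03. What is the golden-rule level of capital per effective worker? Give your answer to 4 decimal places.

k_gold ≈ 8.6505

n + g + δ = 0.03 + 0.02 + 0.12 = 0.17.
Setting f'(k) = n+g+δ gives 0.5·k^(0.5−1) = 0.17, hence k_gold = (0.5/0.17)^(1/0.5) ≈ 8.6505.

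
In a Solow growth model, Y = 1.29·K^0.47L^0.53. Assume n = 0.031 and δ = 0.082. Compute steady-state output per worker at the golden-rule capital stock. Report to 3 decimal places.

Break-even investment rate: n + δ = 0.031 + 0.082 = 0.113.
Maximizing c = f(k) − (n+δ)·k gives f'(k) = n+δ, i.e. 0.47·1.29·k^(0.47−1) = 0.113, so k_gold = (0.47·1.29/0.113)^(1/0.53) ≈ 23.8024.
Output: y_gold = 1.29·k_gold^0.47 = 1.29·23.8024^0.47 ≈ 5.7227.

y_gold ≈ 5.723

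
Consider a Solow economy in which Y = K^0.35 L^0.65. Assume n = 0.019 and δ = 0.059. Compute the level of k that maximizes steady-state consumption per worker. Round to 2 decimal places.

Break-even investment rate: n + δ = 0.019 + 0.059 = 0.078.
Setting f'(k) = n+δ gives 0.35·k^(0.35−1) = 0.078, hence k_gold = (0.35/0.078)^(1/0.65) ≈ 10.0702.

k_gold ≈ 10.07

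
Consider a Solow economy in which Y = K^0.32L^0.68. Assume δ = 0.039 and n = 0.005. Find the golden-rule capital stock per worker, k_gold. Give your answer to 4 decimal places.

n + δ = 0.005 + 0.039 = 0.044.
Setting f'(k) = n+δ gives 0.32·k^(0.32−1) = 0.044, hence k_gold = (0.32/0.044)^(1/0.68) ≈ 18.5013.

k_gold ≈ 18.5013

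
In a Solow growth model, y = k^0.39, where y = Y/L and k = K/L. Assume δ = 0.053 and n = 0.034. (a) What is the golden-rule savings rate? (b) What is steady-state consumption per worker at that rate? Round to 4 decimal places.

(a) s_gold = 0.3900; (b) c_gold ≈ 1.5918

Capital per worker breaks even when investment replaces (n + δ)·k; here n + δ = 0.087.
For Cobb-Douglas, s_gold equals capital's share: s_gold = 0.39.
Setting f'(k) = n+δ gives 0.39·k^(0.39−1) = 0.087, hence k_gold = (0.39/0.087)^(1/0.61) ≈ 11.6979.
y_gold = 11.6979^0.39 ≈ 2.6095; c_gold = (1−0.39)·y_gold ≈ 1.5918.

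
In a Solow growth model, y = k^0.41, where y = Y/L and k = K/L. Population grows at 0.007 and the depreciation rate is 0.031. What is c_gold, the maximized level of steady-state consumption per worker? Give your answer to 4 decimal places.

c_gold ≈ 3.0811

n + δ = 0.007 + 0.031 = 0.038.
Maximizing c = f(k) − (n+δ)·k gives f'(k) = n+δ, i.e. 0.41·k^(0.41−1) = 0.038, so k_gold = (0.41/0.038)^(1/0.59) ≈ 56.3440.
y_gold = 56.3440^0.41 ≈ 5.2221.
c_gold = y_gold − (n+δ)·k_gold = 5.2221 − 0.038·56.3440 ≈ 3.0811.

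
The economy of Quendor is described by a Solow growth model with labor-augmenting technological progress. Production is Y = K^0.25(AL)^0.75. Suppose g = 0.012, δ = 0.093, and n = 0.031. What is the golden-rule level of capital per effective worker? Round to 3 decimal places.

k_gold ≈ 2.252

The effective depreciation rate is n + g + δ = 0.031 + 0.012 + 0.093 = 0.136.
Maximizing c = f(k) − (n+g+δ)·k gives f'(k) = n+g+δ, i.e. 0.25·k^(0.25−1) = 0.136, so k_gold = (0.25/0.136)^(1/0.75) ≈ 2.2518.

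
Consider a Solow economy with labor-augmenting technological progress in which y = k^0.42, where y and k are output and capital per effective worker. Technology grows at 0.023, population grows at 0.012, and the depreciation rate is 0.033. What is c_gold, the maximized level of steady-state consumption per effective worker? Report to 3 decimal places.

c_gold ≈ 2.168

Capital per effective worker breaks even when investment replaces (n + g + δ)·k; here n + g + δ = 0.068.
Maximizing c = f(k) − (n+g+δ)·k gives f'(k) = n+g+δ, i.e. 0.42·k^(0.42−1) = 0.068, so k_gold = (0.42/0.068)^(1/0.58) ≈ 23.0858.
y_gold = 23.0858^0.42 ≈ 3.7377.
c_gold = y_gold − (n+g+δ)·k_gold = 3.7377 − 0.068·23.0858 ≈ 2.1679.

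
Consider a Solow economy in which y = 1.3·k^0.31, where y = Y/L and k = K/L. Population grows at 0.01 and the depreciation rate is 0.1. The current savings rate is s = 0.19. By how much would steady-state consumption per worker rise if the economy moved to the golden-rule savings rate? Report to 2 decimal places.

n + δ = 0.01 + 0.1 = 0.11.
Current steady state (s = 0.19): k* = (0.19·1.3/0.11)^(1/0.69) ≈ 3.2295, y* = 1.3·3.2295^0.31 ≈ 1.8697, c* = (1−0.19)·1.8697 ≈ 1.5145.
At the golden rule the marginal product of capital equals n+δ: 0.31·1.3·k^(0.31−1) = 0.11. Solving, k_gold = (0.31·1.3/0.11)^(1/0.69) ≈ 6.5654.
y_gold = 1.3·6.5654^0.31 ≈ 2.3297, c_gold = y_gold − 0.11·k_gold ≈ 1.6075.
Gain: Δc = 1.6075 − 1.5145 ≈ 0.0930.

Δc ≈ 0.09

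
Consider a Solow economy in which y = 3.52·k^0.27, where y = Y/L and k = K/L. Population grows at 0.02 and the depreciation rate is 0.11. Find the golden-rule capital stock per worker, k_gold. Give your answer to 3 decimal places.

n + δ = 0.02 + 0.11 = 0.13.
Setting f'(k) = n+δ gives 0.27·3.52·k^(0.27−1) = 0.13, hence k_gold = (0.27·3.52/0.13)^(1/0.73) ≈ 15.2585.

k_gold ≈ 15.258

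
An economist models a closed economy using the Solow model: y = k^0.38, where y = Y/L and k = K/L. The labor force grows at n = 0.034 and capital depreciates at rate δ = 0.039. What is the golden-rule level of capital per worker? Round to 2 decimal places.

k_gold ≈ 14.31

The effective depreciation rate is n + δ = 0.034 + 0.039 = 0.073.
Golden rule sets MPK = n+δ: 0.38·k^(0.38−1) = 0.073, so k_gold = (0.38/0.073)^(1/0.62) ≈ 14.3081.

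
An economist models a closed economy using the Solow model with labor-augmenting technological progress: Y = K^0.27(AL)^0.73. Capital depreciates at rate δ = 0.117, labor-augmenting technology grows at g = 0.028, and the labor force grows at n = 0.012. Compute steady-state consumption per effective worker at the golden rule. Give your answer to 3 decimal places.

Break-even investment rate: n + g + δ = 0.012 + 0.028 + 0.117 = 0.157.
Golden rule sets MPK = n+g+δ: 0.27·k^(0.27−1) = 0.157, so k_gold = (0.27/0.157)^(1/0.73) ≈ 2.1016.
y_gold = 2.1016^0.27 ≈ 1.2221.
c_gold = y_gold − (n+g+δ)·k_gold = 1.2221 − 0.157·2.1016 ≈ 0.8921.

c_gold ≈ 0.892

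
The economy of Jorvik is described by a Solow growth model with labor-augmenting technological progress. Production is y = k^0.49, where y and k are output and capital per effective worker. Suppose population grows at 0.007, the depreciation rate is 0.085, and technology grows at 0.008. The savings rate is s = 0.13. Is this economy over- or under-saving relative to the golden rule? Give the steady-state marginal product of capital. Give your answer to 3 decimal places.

under-saving; MPK ≈ 0.377

The effective depreciation rate is n + g + δ = 0.007 + 0.008 + 0.085 = 0.1.
Steady-state k*: s·k^0.49 = 0.1·k gives k* = (0.13/0.1)^(1/0.51) ≈ 1.6727.
MPK = 0.49·1.6727^(-0.51) ≈ 0.3769.
MPK > n+g+δ = 0.1, so the economy is dynamically efficient (under-saving).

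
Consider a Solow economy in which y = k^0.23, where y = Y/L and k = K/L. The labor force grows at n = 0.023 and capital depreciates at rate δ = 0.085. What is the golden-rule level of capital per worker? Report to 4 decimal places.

Break-even investment rate: n + δ = 0.023 + 0.085 = 0.108.
Setting f'(k) = n+δ gives 0.23·k^(0.23−1) = 0.108, hence k_gold = (0.23/0.108)^(1/0.77) ≈ 2.6691.

k_gold ≈ 2.6691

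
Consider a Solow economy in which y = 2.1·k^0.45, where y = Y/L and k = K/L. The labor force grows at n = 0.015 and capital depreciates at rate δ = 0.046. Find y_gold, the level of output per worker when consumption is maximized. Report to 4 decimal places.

y_gold ≈ 19.7669

n + δ = 0.015 + 0.046 = 0.061.
Setting f'(k) = n+δ gives 0.45·2.1·k^(0.45−1) = 0.061, hence k_gold = (0.45·2.1/0.061)^(1/0.55) ≈ 145.8216.
Output: y_gold = 2.1·k_gold^0.45 = 2.1·145.8216^0.45 ≈ 19.7669.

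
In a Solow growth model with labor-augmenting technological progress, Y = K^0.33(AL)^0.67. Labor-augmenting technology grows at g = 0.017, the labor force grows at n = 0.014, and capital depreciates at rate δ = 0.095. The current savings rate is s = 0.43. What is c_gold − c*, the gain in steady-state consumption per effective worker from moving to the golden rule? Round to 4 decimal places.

Break-even investment rate: n + g + δ = 0.014 + 0.017 + 0.095 = 0.126.
Current steady state (s = 0.43): k* = (0.43/0.126)^(1/0.67) ≈ 6.2470, y* = 6.2470^0.33 ≈ 1.8305, c* = (1−0.43)·1.8305 ≈ 1.0434.
Maximizing c = f(k) − (n+g+δ)·k gives f'(k) = n+g+δ, i.e. 0.33·k^(0.33−1) = 0.126, so k_gold = (0.33/0.126)^(1/0.67) ≈ 4.2082.
y_gold = 4.2082^0.33 ≈ 1.6068, c_gold = y_gold − 0.126·k_gold ≈ 1.0765.
Gain: Δc = 1.0765 − 1.0434 ≈ 0.0331.

Δc ≈ 0.0331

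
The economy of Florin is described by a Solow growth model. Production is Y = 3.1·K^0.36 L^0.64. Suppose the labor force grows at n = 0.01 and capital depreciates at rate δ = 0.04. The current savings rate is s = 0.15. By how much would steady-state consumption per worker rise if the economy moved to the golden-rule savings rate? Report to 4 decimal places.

Break-even investment rate: n + δ = 0.01 + 0.04 = 0.05.
Current steady state (s = 0.15): k* = (0.15·3.1/0.05)^(1/0.64) ≈ 32.6028, y* = 3.1·32.6028^0.36 ≈ 10.8676, c* = (1−0.15)·10.8676 ≈ 9.2375.
At the golden rule the marginal product of capital equals n+δ: 0.36·3.1·k^(0.36−1) = 0.05. Solving, k_gold = (0.36·3.1/0.05)^(1/0.64) ≈ 128.0368.
y_gold = 3.1·128.0368^0.36 ≈ 17.7829, c_gold = y_gold − 0.05·k_gold ≈ 11.3810.
Gain: Δc = 11.3810 − 9.2375 ≈ 2.1436.

Δc ≈ 2.1436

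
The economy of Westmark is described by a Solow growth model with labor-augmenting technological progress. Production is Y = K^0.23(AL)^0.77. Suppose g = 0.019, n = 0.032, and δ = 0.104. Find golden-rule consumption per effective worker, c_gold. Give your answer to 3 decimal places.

Break-even investment rate: n + g + δ = 0.032 + 0.019 + 0.104 = 0.155.
Maximizing c = f(k) − (n+g+δ)·k gives f'(k) = n+g+δ, i.e. 0.23·k^(0.23−1) = 0.155, so k_gold = (0.23/0.155)^(1/0.77) ≈ 1.6695.
y_gold = 1.6695^0.23 ≈ 1.1251.
c_gold = y_gold − (n+g+δ)·k_gold = 1.1251 − 0.155·1.6695 ≈ 0.8663.

c_gold ≈ 0.866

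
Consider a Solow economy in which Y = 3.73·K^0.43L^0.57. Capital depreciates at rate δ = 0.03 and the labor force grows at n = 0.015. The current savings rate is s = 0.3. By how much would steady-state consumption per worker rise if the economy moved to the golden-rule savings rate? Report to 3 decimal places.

Break-even investment rate: n + δ = 0.015 + 0.03 = 0.045.
Current steady state (s = 0.3): k* = (0.3·3.73/0.045)^(1/0.57) ≈ 280.8354, y* = 3.73·280.8354^0.43 ≈ 42.1253, c* = (1−0.3)·42.1253 ≈ 29.4877.
At the golden rule the marginal product of capital equals n+δ: 0.43·3.73·k^(0.43−1) = 0.045. Solving, k_gold = (0.43·3.73/0.045)^(1/0.57) ≈ 528.1353.
y_gold = 3.73·528.1353^0.43 ≈ 55.2700, c_gold = y_gold − 0.045·k_gold ≈ 31.5039.
Gain: Δc = 31.5039 − 29.4877 ≈ 2.0162.

Δc ≈ 2.016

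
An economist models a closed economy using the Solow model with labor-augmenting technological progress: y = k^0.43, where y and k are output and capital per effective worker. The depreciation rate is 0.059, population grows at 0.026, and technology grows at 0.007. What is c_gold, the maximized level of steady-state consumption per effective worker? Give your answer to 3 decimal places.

n + g + δ = 0.026 + 0.007 + 0.059 = 0.092.
Maximizing c = f(k) − (n+g+δ)·k gives f'(k) = n+g+δ, i.e. 0.43·k^(0.43−1) = 0.092, so k_gold = (0.43/0.092)^(1/0.57) ≈ 14.9582.
y_gold = 14.9582^0.43 ≈ 3.2004.
c_gold = y_gold − (n+g+δ)·k_gold = 3.2004 − 0.092·14.9582 ≈ 1.8242.

c_gold ≈ 1.824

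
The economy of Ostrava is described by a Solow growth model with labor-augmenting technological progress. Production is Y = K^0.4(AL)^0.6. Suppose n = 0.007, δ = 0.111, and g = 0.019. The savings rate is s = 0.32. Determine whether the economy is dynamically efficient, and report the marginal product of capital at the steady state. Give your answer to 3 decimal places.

The effective depreciation rate is n + g + δ = 0.007 + 0.019 + 0.111 = 0.137.
Steady-state k*: s·k^0.4 = 0.137·k gives k* = (0.32/0.137)^(1/0.6) ≈ 4.1120.
MPK = 0.4·4.1120^(-0.6) ≈ 0.1713.
MPK > n+g+δ = 0.137, so the economy is dynamically efficient (under-saving).

dynamically efficient; MPK ≈ 0.171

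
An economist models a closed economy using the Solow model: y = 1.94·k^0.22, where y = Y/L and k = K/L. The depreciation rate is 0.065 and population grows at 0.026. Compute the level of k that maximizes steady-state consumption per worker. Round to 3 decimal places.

Capital per worker breaks even when investment replaces (n + δ)·k; here n + δ = 0.091.
Setting f'(k) = n+δ gives 0.22·1.94·k^(0.22−1) = 0.091, hence k_gold = (0.22·1.94/0.091)^(1/0.78) ≈ 7.2526.

k_gold ≈ 7.253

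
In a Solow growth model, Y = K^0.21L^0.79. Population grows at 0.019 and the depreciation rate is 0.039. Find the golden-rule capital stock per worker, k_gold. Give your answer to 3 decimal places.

k_gold ≈ 5.097

n + δ = 0.019 + 0.039 = 0.058.
Setting f'(k) = n+δ gives 0.21·k^(0.21−1) = 0.058, hence k_gold = (0.21/0.058)^(1/0.79) ≈ 5.0972.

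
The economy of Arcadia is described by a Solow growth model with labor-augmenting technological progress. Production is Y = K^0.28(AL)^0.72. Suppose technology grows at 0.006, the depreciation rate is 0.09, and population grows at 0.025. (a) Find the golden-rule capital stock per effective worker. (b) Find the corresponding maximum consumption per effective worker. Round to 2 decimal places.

(a) k_gold ≈ 3.21; (b) c_gold ≈ 1.00

n + g + δ = 0.025 + 0.006 + 0.09 = 0.121.
Maximizing c = f(k) − (n+g+δ)·k gives f'(k) = n+g+δ, i.e. 0.28·k^(0.28−1) = 0.121, so k_gold = (0.28/0.121)^(1/0.72) ≈ 3.2068.
y_gold = 3.2068^0.28 ≈ 1.3858; c_gold = y_gold − 0.121·k_gold ≈ 0.9978.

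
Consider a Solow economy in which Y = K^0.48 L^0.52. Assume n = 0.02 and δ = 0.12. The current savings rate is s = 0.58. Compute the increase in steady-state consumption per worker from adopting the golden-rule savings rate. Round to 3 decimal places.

n + δ = 0.02 + 0.12 = 0.14.
Current steady state (s = 0.58): k* = (0.58/0.14)^(1/0.52) ≈ 15.3856, y* = 15.3856^0.48 ≈ 3.7138, c* = (1−0.58)·3.7138 ≈ 1.5598.
Setting f'(k) = n+δ gives 0.48·k^(0.48−1) = 0.14, hence k_gold = (0.48/0.14)^(1/0.52) ≈ 10.6921.
y_gold = 10.6921^0.48 ≈ 3.1185, c_gold = y_gold − 0.14·k_gold ≈ 1.6216.
Gain: Δc = 1.6216 − 1.5598 ≈ 0.0619.

Δc ≈ 0.062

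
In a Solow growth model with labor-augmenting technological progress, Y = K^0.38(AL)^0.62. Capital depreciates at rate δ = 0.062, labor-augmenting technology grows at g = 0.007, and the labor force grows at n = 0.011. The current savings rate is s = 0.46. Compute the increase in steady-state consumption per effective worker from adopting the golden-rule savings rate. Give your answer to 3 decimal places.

Δc ≈ 0.034

Capital per effective worker breaks even when investment replaces (n + g + δ)·k; here n + g + δ = 0.08.
Current steady state (s = 0.46): k* = (0.46/0.08)^(1/0.62) ≈ 16.7985, y* = 16.7985^0.38 ≈ 2.9215, c* = (1−0.46)·2.9215 ≈ 1.5776.
Setting f'(k) = n+g+δ gives 0.38·k^(0.38−1) = 0.08, hence k_gold = (0.38/0.08)^(1/0.62) ≈ 12.3436.
y_gold = 12.3436^0.38 ≈ 2.5986, c_gold = y_gold − 0.08·k_gold ≈ 1.6112.
Gain: Δc = 1.6112 − 1.5776 ≈ 0.0336.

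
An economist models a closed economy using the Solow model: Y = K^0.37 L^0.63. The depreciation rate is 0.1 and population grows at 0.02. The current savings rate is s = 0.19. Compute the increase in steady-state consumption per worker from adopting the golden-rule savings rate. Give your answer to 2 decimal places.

Capital per worker breaks even when investment replaces (n + δ)·k; here n + δ = 0.12.
Current steady state (s = 0.19): k* = (0.19/0.12)^(1/0.63) ≈ 2.0739, y* = 2.0739^0.37 ≈ 1.3098, c* = (1−0.19)·1.3098 ≈ 1.0609.
Setting f'(k) = n+δ gives 0.37·k^(0.37−1) = 0.12, hence k_gold = (0.37/0.12)^(1/0.63) ≈ 5.9734.
y_gold = 5.9734^0.37 ≈ 1.9373, c_gold = y_gold − 0.12·k_gold ≈ 1.2205.
Gain: Δc = 1.2205 − 1.0609 ≈ 0.1596.

Δc ≈ 0.16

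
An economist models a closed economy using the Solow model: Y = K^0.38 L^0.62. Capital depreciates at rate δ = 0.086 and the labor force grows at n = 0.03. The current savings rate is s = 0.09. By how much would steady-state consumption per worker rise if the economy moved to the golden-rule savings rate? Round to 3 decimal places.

Δc ≈ 0.504

n + δ = 0.03 + 0.086 = 0.116.
Current steady state (s = 0.09): k* = (0.09/0.116)^(1/0.62) ≈ 0.6641, y* = 0.6641^0.38 ≈ 0.8560, c* = (1−0.09)·0.8560 ≈ 0.7789.
At the golden rule the marginal product of capital equals n+δ: 0.38·k^(0.38−1) = 0.116. Solving, k_gold = (0.38/0.116)^(1/0.62) ≈ 6.7791.
y_gold = 6.7791^0.38 ≈ 2.0694, c_gold = y_gold − 0.116·k_gold ≈ 1.2830.
Gain: Δc = 1.2830 − 0.7789 ≈ 0.5041.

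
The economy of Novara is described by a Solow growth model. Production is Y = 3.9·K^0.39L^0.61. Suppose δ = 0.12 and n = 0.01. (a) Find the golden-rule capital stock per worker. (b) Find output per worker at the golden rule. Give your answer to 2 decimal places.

n + δ = 0.01 + 0.12 = 0.13.
Golden rule sets MPK = n+δ: 0.39·3.9·k^(0.39−1) = 0.13, so k_gold = (0.39·3.9/0.13)^(1/0.61) ≈ 56.3799.
y_gold = 3.9·56.3799^0.39 ≈ 18.7933.

(a) k_gold ≈ 56.38; (b) y_gold ≈ 18.79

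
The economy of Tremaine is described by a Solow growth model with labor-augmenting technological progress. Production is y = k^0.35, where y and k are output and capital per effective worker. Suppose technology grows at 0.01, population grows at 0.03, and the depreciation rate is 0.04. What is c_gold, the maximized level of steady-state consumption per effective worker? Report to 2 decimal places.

Capital per effective worker breaks even when investment replaces (n + g + δ)·k; here n + g + δ = 0.08.
Setting f'(k) = n+g+δ gives 0.35·k^(0.35−1) = 0.08, hence k_gold = (0.35/0.08)^(1/0.65) ≈ 9.6855.
y_gold = 9.6855^0.35 ≈ 2.2138.
c_gold = y_gold − (n+g+δ)·k_gold = 2.2138 − 0.08·9.6855 ≈ 1.4390.

c_gold ≈ 1.44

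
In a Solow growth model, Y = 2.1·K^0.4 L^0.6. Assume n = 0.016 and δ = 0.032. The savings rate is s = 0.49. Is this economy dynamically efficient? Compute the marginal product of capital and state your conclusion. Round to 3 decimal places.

Break-even investment rate: n + δ = 0.016 + 0.032 = 0.048.
Steady-state k*: s·A·k^0.4 = 0.048·k gives k* = (0.49·2.1/0.048)^(1/0.6) ≈ 165.4335.
MPK = 0.4·2.1·165.4335^(-0.6) ≈ 0.0392.
MPK < n+δ = 0.048, so the economy is dynamically inefficient (over-saving).

dynamically inefficient; MPK ≈ 0.039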